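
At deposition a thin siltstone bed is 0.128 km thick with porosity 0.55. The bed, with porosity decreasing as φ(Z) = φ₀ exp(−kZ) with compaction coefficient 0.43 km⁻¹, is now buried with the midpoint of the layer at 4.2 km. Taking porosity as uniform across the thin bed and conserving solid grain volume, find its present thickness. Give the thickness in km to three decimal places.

0.063 km

Porosity at 4.2 km: φ = 0.55·exp(−0.43×4.2) = 0.0904
Solid-volume conservation: h(1−φ) = h₀(1−φ₀) ⇒ h = h₀·(1−φ₀)/(1−φ)
h = 0.128 × (1 − 0.55)/(1 − 0.0904) = 0.128 × 0.4947 = 0.0633 km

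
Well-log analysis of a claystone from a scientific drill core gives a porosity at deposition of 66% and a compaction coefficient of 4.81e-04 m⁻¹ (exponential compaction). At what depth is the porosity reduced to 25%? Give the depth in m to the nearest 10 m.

Working in km (1 km = 1000 m; c in km⁻¹ = c in m⁻¹ × 1000):
Invert Athy's law: d = ln(phi₀/phi) / c
d = ln(0.66/0.25) / 0.481 = ln(2.64) / 0.481 = 0.9708 / 0.481 = 2.018 km

2020 m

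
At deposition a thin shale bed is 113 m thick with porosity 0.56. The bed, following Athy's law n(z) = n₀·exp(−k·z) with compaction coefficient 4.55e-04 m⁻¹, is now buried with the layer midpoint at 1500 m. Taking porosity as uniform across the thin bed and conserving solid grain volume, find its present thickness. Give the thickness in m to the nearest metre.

Working in km (1 km = 1000 m; k in km⁻¹ = k in m⁻¹ × 1000):
Porosity at 1.5 km: n = 0.56·exp(−0.455×1.5) = 0.2830
Solid-volume conservation: h(1−n) = h₀(1−n₀) ⇒ h = h₀·(1−n₀)/(1−n)
h = 0.113 × (1 − 0.56)/(1 − 0.2830) = 0.113 × 0.6137 = 0.0693 km

69 m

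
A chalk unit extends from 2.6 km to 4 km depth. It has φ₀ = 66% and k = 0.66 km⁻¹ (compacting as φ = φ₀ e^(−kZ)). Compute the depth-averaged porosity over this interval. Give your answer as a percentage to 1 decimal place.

⟨φ⟩ = (1/(Z₂−Z₁)) ∫ φ₀ e^(−kZ) dZ = φ₀·(e^(−k·Z₁) − e^(−k·Z₂)) / (k·(Z₂−Z₁))
e^(−0.66×2.6) = 0.1798; e^(−0.66×4) = 0.0714
⟨φ⟩ = 0.66 × (0.1798 − 0.0714) / (0.66 × 1.4) = 0.66 × 0.1173 = 0.0774

7.7%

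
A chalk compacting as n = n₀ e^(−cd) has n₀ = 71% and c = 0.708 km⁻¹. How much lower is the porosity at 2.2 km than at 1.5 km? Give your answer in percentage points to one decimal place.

n(1.5) = 0.71·e^(−0.708×1.5) = 0.2455
n(2.2) = 0.71·e^(−0.708×2.2) = 0.1496
Δn = 0.2455 − 0.1496 = 0.0959

9.6 percentage points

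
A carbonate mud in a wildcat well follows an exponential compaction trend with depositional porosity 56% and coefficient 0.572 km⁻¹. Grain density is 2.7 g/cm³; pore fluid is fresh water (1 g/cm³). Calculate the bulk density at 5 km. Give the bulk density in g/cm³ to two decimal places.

Porosity at depth: n = 0.56·exp(−0.572×5) = 0.56×0.0573 = 0.0321
Bulk density: ρ_b = (1−n)ρ_g + n·ρ_f = 0.9679×2.7 + 0.0321×1
       = 2.613 + 0.032 = 2.645 g/cm³

2.65 g/cm³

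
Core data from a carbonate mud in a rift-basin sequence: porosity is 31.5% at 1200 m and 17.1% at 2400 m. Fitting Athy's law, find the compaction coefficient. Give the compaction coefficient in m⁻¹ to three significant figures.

Working in km (1 km = 1000 m; c in km⁻¹ = c in m⁻¹ × 1000):
Athy: φ(z) = φ₀ e^(−cz) ⇒ φ₁/φ₂ = e^{c(z₂−z₁)} ⇒ c = ln(φ₁/φ₂)/(z₂−z₁)
c = ln(0.315/0.171) / (2.4 − 1.2) = ln(1.842) / 1.2 = 0.6109 / 1.2 = 0.5091 km⁻¹

0.000509 m⁻¹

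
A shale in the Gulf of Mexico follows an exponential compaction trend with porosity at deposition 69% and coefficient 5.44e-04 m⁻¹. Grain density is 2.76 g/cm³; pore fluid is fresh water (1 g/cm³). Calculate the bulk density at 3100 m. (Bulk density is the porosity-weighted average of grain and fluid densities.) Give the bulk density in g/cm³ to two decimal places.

2.54 g/cm³

Working in km (1 km = 1000 m; c in km⁻¹ = c in m⁻¹ × 1000):
Porosity at depth: phi = 0.69·exp(−0.544×3.1) = 0.69×0.1852 = 0.1278
Bulk density: ρ_b = (1−phi)ρ_g + phi·ρ_f = 0.8722×2.76 + 0.1278×1
       = 2.407 + 0.128 = 2.535 g/cm³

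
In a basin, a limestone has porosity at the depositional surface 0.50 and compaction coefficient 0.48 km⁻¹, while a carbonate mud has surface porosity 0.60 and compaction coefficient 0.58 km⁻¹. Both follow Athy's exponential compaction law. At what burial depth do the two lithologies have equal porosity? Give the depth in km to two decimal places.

1.82 km

Set φ₀ₐ e^(−βₐZ) = φ₀ᵦ e^(−βᵦZ) ⇒ ln(φ₀ₐ/φ₀ᵦ) = (βₐ − βᵦ)·Z
Z = ln(0.5/0.6) / (0.48 − 0.58) = -0.1823 / -0.1 = 1.823 km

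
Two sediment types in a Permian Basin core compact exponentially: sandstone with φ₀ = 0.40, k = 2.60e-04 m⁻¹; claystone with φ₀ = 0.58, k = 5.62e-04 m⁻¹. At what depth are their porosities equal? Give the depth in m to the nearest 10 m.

1230 m

Working in km (1 km = 1000 m; k in km⁻¹ = k in m⁻¹ × 1000):
Set φ₀ₐ e^(−kₐd) = φ₀ᵦ e^(−kᵦd) ⇒ ln(φ₀ₐ/φ₀ᵦ) = (kₐ − kᵦ)·d
d = ln(0.4/0.58) / (0.26 − 0.562) = -0.3716 / -0.302 = 1.230 km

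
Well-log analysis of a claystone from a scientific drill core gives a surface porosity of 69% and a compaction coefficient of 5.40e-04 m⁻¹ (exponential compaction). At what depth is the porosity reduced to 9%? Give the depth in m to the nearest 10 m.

3770 m

Working in km (1 km = 1000 m; β in km⁻¹ = β in m⁻¹ × 1000):
Invert Athy's law: Z = ln(n₀/n) / β
Z = ln(0.69/0.09) / 0.54 = ln(7.667) / 0.54 = 2.0369 / 0.54 = 3.772 km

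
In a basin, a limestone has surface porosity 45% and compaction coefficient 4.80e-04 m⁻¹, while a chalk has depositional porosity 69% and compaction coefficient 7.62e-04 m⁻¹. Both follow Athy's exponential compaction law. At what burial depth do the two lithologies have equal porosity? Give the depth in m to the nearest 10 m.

1520 m

Working in km (1 km = 1000 m; k in km⁻¹ = k in m⁻¹ × 1000):
Set phi₀ₐ e^(−kₐZ) = phi₀ᵦ e^(−kᵦZ) ⇒ ln(phi₀ₐ/phi₀ᵦ) = (kₐ − kᵦ)·Z
Z = ln(0.45/0.69) / (0.48 − 0.762) = -0.4274 / -0.282 = 1.516 km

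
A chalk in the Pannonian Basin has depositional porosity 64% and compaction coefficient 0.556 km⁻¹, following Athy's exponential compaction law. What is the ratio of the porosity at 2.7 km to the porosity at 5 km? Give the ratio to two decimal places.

3.59

n(z₁)/n(z₂) = e^(−β·z₁)/e^(−β·z₂) = e^{β(z₂−z₁)}
= exp(0.556 × 2.3) = exp(1.279) = 3.5923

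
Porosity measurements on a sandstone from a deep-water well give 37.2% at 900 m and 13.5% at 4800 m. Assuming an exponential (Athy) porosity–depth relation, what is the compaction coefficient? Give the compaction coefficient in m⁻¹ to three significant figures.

Working in km (1 km = 1000 m; β in km⁻¹ = β in m⁻¹ × 1000):
Athy: phi(z) = phi₀ e^(−βz) ⇒ phi₁/phi₂ = e^{β(z₂−z₁)} ⇒ β = ln(phi₁/phi₂)/(z₂−z₁)
β = ln(0.372/0.135) / (4.8 − 0.9) = ln(2.756) / 3.9 = 1.0136 / 3.9 = 0.2599 km⁻¹

0.000260 m⁻¹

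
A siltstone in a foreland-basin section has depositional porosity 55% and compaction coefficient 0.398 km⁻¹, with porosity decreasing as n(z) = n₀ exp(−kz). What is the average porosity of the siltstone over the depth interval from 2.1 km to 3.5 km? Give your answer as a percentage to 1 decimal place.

⟨n⟩ = (1/(z₂−z₁)) ∫ n₀ e^(−kz) dz = n₀·(e^(−k·z₁) − e^(−k·z₂)) / (k·(z₂−z₁))
e^(−0.398×2.1) = 0.4335; e^(−0.398×3.5) = 0.2483
⟨n⟩ = 0.55 × (0.4335 − 0.2483) / (0.398 × 1.4) = 0.55 × 0.3324 = 0.1828

18.3%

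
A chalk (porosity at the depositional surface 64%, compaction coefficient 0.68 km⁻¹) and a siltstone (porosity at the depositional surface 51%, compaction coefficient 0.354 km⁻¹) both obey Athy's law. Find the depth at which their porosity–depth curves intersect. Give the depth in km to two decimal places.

Set n₀ₐ e^(−kₐd) = n₀ᵦ e^(−kᵦd) ⇒ ln(n₀ₐ/n₀ᵦ) = (kₐ − kᵦ)·d
d = ln(0.64/0.51) / (0.68 − 0.354) = 0.2271 / 0.326 = 0.696 km

0.70 km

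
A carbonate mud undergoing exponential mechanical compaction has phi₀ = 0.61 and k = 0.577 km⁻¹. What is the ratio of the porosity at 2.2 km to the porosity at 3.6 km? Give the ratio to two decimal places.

phi(d₁)/phi(d₂) = e^(−k·d₁)/e^(−k·d₂) = e^{k(d₂−d₁)}
= exp(0.577 × 1.4) = exp(0.8078) = 2.2430

2.24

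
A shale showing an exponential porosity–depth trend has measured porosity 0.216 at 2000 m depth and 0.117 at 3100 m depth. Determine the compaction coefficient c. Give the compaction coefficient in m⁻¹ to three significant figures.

Working in km (1 km = 1000 m; c in km⁻¹ = c in m⁻¹ × 1000):
Athy: n(Z) = n₀ e^(−cZ) ⇒ n₁/n₂ = e^{c(Z₂−Z₁)} ⇒ c = ln(n₁/n₂)/(Z₂−Z₁)
c = ln(0.216/0.117) / (3.1 − 2) = ln(1.846) / 1.1 = 0.6131 / 1.1 = 0.5574 km⁻¹

0.000557 m⁻¹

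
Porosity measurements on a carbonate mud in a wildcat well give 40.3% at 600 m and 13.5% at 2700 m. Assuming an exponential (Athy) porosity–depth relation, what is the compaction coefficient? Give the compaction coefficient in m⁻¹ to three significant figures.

Working in km (1 km = 1000 m; β in km⁻¹ = β in m⁻¹ × 1000):
Athy: n(d) = n₀ e^(−βd) ⇒ n₁/n₂ = e^{β(d₂−d₁)} ⇒ β = ln(n₁/n₂)/(d₂−d₁)
β = ln(0.403/0.135) / (2.7 − 0.6) = ln(2.985) / 2.1 = 1.0937 / 2.1 = 0.5208 km⁻¹

0.000521 m⁻¹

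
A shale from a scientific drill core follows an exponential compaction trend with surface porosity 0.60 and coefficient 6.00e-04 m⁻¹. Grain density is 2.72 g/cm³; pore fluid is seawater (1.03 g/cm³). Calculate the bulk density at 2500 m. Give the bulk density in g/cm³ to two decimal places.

2.49 g/cm³

Working in km (1 km = 1000 m; β in km⁻¹ = β in m⁻¹ × 1000):
Porosity at depth: φ = 0.6·exp(−0.6×2.5) = 0.6×0.2231 = 0.1339
Bulk density: ρ_b = (1−φ)ρ_g + φ·ρ_f = 0.8661×2.72 + 0.1339×1.03
       = 2.356 + 0.138 = 2.494 g/cm³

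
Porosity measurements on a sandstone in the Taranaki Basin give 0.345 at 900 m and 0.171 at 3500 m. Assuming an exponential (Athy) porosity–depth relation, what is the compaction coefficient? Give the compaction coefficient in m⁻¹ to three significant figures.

Working in km (1 km = 1000 m; c in km⁻¹ = c in m⁻¹ × 1000):
Athy: n(Z) = n₀ e^(−cZ) ⇒ n₁/n₂ = e^{c(Z₂−Z₁)} ⇒ c = ln(n₁/n₂)/(Z₂−Z₁)
c = ln(0.345/0.171) / (3.5 − 0.9) = ln(2.018) / 2.6 = 0.7019 / 2.6 = 0.27 km⁻¹

0.000270 m⁻¹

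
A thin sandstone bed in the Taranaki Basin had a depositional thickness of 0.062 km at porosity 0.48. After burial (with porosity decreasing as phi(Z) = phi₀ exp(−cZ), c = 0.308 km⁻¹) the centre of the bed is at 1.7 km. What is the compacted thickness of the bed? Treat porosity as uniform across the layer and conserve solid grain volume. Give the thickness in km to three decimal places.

0.045 km

Porosity at 1.7 km: phi = 0.48·exp(−0.308×1.7) = 0.2843
Solid-volume conservation: h(1−phi) = h₀(1−phi₀) ⇒ h = h₀·(1−phi₀)/(1−phi)
h = 0.062 × (1 − 0.48)/(1 − 0.2843) = 0.062 × 0.7266 = 0.0450 km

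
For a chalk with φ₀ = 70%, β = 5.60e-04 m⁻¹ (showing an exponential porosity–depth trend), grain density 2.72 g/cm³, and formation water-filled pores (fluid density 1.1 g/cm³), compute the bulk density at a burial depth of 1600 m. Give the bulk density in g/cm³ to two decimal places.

2.26 g/cm³

Working in km (1 km = 1000 m; β in km⁻¹ = β in m⁻¹ × 1000):
Porosity at depth: φ = 0.7·exp(−0.56×1.6) = 0.7×0.4082 = 0.2857
Bulk density: ρ_b = (1−φ)ρ_g + φ·ρ_f = 0.7143×2.72 + 0.2857×1.1
       = 1.943 + 0.314 = 2.257 g/cm³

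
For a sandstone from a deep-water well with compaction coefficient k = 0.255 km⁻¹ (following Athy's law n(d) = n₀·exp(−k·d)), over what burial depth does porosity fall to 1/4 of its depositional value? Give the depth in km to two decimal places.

n/n₀ = 1/4 ⇒ exp(−k·d) = 1/4 ⇒ d = ln(4) / k
d = 1.3863 / 0.255 = 5.436 km

5.44 km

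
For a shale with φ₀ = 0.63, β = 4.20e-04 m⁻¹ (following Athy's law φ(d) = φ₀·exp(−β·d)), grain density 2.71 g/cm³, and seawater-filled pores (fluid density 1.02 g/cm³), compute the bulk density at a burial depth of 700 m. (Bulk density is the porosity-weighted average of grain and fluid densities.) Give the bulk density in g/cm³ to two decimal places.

1.92 g/cm³

Working in km (1 km = 1000 m; β in km⁻¹ = β in m⁻¹ × 1000):
Porosity at depth: φ = 0.63·exp(−0.42×0.7) = 0.63×0.7453 = 0.4695
Bulk density: ρ_b = (1−φ)ρ_g + φ·ρ_f = 0.5305×2.71 + 0.4695×1.02
       = 1.438 + 0.479 = 1.917 g/cm³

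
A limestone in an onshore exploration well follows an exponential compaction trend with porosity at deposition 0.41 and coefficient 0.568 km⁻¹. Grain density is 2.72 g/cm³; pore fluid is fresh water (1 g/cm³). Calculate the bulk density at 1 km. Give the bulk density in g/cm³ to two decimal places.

2.32 g/cm³

Porosity at depth: n = 0.41·exp(−0.568×1) = 0.41×0.5667 = 0.2323
Bulk density: ρ_b = (1−n)ρ_g + n·ρ_f = 0.7677×2.72 + 0.2323×1
       = 2.088 + 0.232 = 2.320 g/cm³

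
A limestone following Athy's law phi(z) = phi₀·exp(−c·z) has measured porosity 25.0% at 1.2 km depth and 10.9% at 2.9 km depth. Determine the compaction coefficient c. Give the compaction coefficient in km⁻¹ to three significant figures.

Athy: phi(z) = phi₀ e^(−cz) ⇒ phi₁/phi₂ = e^{c(z₂−z₁)} ⇒ c = ln(phi₁/phi₂)/(z₂−z₁)
c = ln(0.25/0.109) / (2.9 − 1.2) = ln(2.294) / 1.7 = 0.8301 / 1.7 = 0.4883 km⁻¹

0.488 km⁻¹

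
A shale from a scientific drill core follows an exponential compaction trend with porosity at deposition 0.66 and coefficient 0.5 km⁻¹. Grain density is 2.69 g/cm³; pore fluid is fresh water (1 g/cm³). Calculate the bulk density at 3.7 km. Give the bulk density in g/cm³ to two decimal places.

2.51 g/cm³

Porosity at depth: phi = 0.66·exp(−0.5×3.7) = 0.66×0.1572 = 0.1038
Bulk density: ρ_b = (1−phi)ρ_g + phi·ρ_f = 0.8962×2.69 + 0.1038×1
       = 2.411 + 0.104 = 2.515 g/cm³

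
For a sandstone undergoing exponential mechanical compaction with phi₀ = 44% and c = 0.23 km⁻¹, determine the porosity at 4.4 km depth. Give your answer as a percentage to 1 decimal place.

16.0%

phi = phi₀·exp(−c·z) = 0.44 × exp(−0.23 × 4.4) = 0.44 × exp(−1.012)
  = 0.44 × 0.3635 = 0.1599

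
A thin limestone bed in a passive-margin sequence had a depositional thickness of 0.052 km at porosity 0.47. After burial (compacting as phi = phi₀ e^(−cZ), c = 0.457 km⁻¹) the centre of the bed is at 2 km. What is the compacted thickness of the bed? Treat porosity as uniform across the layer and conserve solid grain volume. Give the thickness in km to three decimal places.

Porosity at 2 km: phi = 0.47·exp(−0.457×2) = 0.1884
Solid-volume conservation: h(1−phi) = h₀(1−phi₀) ⇒ h = h₀·(1−phi₀)/(1−phi)
h = 0.052 × (1 − 0.47)/(1 − 0.1884) = 0.052 × 0.6531 = 0.0340 km

0.034 km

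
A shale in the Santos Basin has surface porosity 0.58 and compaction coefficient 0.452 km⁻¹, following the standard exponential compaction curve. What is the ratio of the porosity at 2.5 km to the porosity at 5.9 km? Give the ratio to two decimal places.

phi(Z₁)/phi(Z₂) = e^(−k·Z₁)/e^(−k·Z₂) = e^{k(Z₂−Z₁)}
= exp(0.452 × 3.4) = exp(1.537) = 4.6497

4.65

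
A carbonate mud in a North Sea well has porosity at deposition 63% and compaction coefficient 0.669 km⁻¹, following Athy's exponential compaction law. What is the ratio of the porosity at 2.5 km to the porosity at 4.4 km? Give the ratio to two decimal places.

3.56

n(z₁)/n(z₂) = e^(−β·z₁)/e^(−β·z₂) = e^{β(z₂−z₁)}
= exp(0.669 × 1.9) = exp(1.271) = 3.5648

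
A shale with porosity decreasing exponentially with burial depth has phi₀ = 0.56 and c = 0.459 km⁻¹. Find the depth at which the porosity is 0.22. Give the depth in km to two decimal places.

2.04 km

Invert Athy's law: d = ln(phi₀/phi) / c
d = ln(0.56/0.22) / 0.459 = ln(2.545) / 0.459 = 0.9343 / 0.459 = 2.036 km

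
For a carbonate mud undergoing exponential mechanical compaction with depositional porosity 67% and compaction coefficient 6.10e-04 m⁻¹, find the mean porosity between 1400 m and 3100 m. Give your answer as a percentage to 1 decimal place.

Working in km (1 km = 1000 m; β in km⁻¹ = β in m⁻¹ × 1000):
⟨φ⟩ = (1/(Z₂−Z₁)) ∫ φ₀ e^(−βZ) dZ = φ₀·(e^(−β·Z₁) − e^(−β·Z₂)) / (β·(Z₂−Z₁))
e^(−0.61×1.4) = 0.4257; e^(−0.61×3.1) = 0.1509
⟨φ⟩ = 0.67 × (0.4257 − 0.1509) / (0.61 × 1.7) = 0.67 × 0.2650 = 0.1775

17.8%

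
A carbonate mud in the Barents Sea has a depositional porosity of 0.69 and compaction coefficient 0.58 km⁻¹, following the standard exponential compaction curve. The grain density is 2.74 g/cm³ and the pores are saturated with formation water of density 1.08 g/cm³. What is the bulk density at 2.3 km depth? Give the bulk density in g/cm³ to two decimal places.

Porosity at depth: phi = 0.69·exp(−0.58×2.3) = 0.69×0.2634 = 0.1818
Bulk density: ρ_b = (1−phi)ρ_g + phi·ρ_f = 0.8182×2.74 + 0.1818×1.08
       = 2.242 + 0.196 = 2.438 g/cm³

2.44 g/cm³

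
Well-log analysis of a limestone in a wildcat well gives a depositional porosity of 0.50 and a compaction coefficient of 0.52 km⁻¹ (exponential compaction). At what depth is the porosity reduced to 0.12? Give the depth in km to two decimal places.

Invert Athy's law: Z = ln(phi₀/phi) / k
Z = ln(0.5/0.12) / 0.52 = ln(4.167) / 0.52 = 1.4271 / 0.52 = 2.744 km

2.74 km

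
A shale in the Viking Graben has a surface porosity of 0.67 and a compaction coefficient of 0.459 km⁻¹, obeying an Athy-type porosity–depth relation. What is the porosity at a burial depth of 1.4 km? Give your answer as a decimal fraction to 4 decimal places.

0.3524

phi = phi₀·exp(−k·d) = 0.67 × exp(−0.459 × 1.4) = 0.67 × exp(−0.6426)
  = 0.67 × 0.5259 = 0.3524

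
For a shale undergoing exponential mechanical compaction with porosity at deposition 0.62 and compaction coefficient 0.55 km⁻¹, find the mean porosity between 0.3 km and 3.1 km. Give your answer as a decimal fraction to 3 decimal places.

0.268

⟨n⟩ = (1/(Z₂−Z₁)) ∫ n₀ e^(−cZ) dZ = n₀·(e^(−c·Z₁) − e^(−c·Z₂)) / (c·(Z₂−Z₁))
e^(−0.55×0.3) = 0.8479; e^(−0.55×3.1) = 0.1818
⟨n⟩ = 0.62 × (0.8479 − 0.1818) / (0.55 × 2.8) = 0.62 × 0.4325 = 0.2682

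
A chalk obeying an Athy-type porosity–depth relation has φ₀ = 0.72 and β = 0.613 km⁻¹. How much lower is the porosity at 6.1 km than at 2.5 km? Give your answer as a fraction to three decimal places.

0.138

φ(2.5) = 0.72·e^(−0.613×2.5) = 0.1555
φ(6.1) = 0.72·e^(−0.613×6.1) = 0.0171
Δφ = 0.1555 − 0.0171 = 0.1384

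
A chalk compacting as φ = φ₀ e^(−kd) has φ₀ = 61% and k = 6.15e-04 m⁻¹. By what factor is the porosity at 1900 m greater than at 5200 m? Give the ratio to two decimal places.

7.61

Working in km (1 km = 1000 m; k in km⁻¹ = k in m⁻¹ × 1000):
φ(d₁)/φ(d₂) = e^(−k·d₁)/e^(−k·d₂) = e^{k(d₂−d₁)}
= exp(0.615 × 3.3) = exp(2.03) = 7.6103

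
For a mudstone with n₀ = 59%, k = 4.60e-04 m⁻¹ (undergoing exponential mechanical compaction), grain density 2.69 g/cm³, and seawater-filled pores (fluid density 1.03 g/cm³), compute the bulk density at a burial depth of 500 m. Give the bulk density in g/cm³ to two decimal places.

Working in km (1 km = 1000 m; k in km⁻¹ = k in m⁻¹ × 1000):
Porosity at depth: n = 0.59·exp(−0.46×0.5) = 0.59×0.7945 = 0.4688
Bulk density: ρ_b = (1−n)ρ_g + n·ρ_f = 0.5312×2.69 + 0.4688×1.03
       = 1.429 + 0.483 = 1.912 g/cm³

1.91 g/cm³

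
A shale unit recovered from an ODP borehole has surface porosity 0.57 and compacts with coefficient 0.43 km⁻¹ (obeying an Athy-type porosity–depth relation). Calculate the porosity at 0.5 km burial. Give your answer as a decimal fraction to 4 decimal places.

phi = phi₀·exp(−c·Z) = 0.57 × exp(−0.43 × 0.5) = 0.57 × exp(−0.215)
  = 0.57 × 0.8065 = 0.4597

0.4597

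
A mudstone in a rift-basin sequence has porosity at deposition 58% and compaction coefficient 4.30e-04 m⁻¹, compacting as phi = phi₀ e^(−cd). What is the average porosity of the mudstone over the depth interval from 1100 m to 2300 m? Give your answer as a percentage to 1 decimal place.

Working in km (1 km = 1000 m; c in km⁻¹ = c in m⁻¹ × 1000):
⟨phi⟩ = (1/(d₂−d₁)) ∫ phi₀ e^(−cd) dd = phi₀·(e^(−c·d₁) − e^(−c·d₂)) / (c·(d₂−d₁))
e^(−0.43×1.1) = 0.6231; e^(−0.43×2.3) = 0.3719
⟨phi⟩ = 0.58 × (0.6231 − 0.3719) / (0.43 × 1.2) = 0.58 × 0.4868 = 0.2823

28.2%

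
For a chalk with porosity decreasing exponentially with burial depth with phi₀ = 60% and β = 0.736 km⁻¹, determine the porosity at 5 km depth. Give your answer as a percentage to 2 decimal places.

phi = phi₀·exp(−β·z) = 0.6 × exp(−0.736 × 5) = 0.6 × exp(−3.68)
  = 0.6 × 0.0252 = 0.0151

1.51%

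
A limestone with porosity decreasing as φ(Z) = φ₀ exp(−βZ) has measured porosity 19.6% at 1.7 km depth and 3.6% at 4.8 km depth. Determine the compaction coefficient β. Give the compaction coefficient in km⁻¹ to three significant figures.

Athy: φ(Z) = φ₀ e^(−βZ) ⇒ φ₁/φ₂ = e^{β(Z₂−Z₁)} ⇒ β = ln(φ₁/φ₂)/(Z₂−Z₁)
β = ln(0.196/0.036) / (4.8 − 1.7) = ln(5.444) / 3.1 = 1.6946 / 3.1 = 0.5466 km⁻¹

0.547 km⁻¹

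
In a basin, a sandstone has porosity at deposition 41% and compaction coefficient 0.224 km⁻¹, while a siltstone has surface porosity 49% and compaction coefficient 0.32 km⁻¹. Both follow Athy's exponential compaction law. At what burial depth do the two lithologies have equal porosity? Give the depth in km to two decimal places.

Set n₀ₐ e^(−kₐZ) = n₀ᵦ e^(−kᵦZ) ⇒ ln(n₀ₐ/n₀ᵦ) = (kₐ − kᵦ)·Z
Z = ln(0.41/0.49) / (0.224 − 0.32) = -0.1782 / -0.096 = 1.857 km

1.86 km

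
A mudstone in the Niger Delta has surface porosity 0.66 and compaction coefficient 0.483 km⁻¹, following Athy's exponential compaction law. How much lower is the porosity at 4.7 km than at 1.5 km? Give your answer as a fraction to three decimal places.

φ(1.5) = 0.66·e^(−0.483×1.5) = 0.3198
φ(4.7) = 0.66·e^(−0.483×4.7) = 0.0682
Δφ = 0.3198 − 0.0682 = 0.2516

0.252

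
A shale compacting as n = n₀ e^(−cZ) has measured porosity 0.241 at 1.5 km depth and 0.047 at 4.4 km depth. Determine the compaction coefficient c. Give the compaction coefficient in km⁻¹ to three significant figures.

0.564 km⁻¹

Athy: n(Z) = n₀ e^(−cZ) ⇒ n₁/n₂ = e^{c(Z₂−Z₁)} ⇒ c = ln(n₁/n₂)/(Z₂−Z₁)
c = ln(0.241/0.047) / (4.4 − 1.5) = ln(5.128) / 2.9 = 1.6346 / 2.9 = 0.5637 km⁻¹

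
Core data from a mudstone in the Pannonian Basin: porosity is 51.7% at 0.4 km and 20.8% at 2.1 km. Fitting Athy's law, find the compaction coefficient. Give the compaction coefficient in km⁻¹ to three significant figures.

0.536 km⁻¹

Athy: phi(Z) = phi₀ e^(−cZ) ⇒ phi₁/phi₂ = e^{c(Z₂−Z₁)} ⇒ c = ln(phi₁/phi₂)/(Z₂−Z₁)
c = ln(0.517/0.208) / (2.1 − 0.4) = ln(2.486) / 1.7 = 0.9105 / 1.7 = 0.5356 km⁻¹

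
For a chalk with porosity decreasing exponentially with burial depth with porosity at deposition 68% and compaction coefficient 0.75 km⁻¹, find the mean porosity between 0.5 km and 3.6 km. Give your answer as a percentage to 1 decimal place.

18.1%

⟨n⟩ = (1/(d₂−d₁)) ∫ n₀ e^(−cd) dd = n₀·(e^(−c·d₁) − e^(−c·d₂)) / (c·(d₂−d₁))
e^(−0.75×0.5) = 0.6873; e^(−0.75×3.6) = 0.0672
⟨n⟩ = 0.68 × (0.6873 − 0.0672) / (0.75 × 3.1) = 0.68 × 0.2667 = 0.1814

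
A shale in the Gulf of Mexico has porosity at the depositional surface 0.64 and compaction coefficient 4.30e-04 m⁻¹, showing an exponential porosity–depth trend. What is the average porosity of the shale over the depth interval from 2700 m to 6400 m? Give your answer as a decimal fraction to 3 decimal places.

Working in km (1 km = 1000 m; c in km⁻¹ = c in m⁻¹ × 1000):
⟨φ⟩ = (1/(Z₂−Z₁)) ∫ φ₀ e^(−cZ) dZ = φ₀·(e^(−c·Z₁) − e^(−c·Z₂)) / (c·(Z₂−Z₁))
e^(−0.43×2.7) = 0.3132; e^(−0.43×6.4) = 0.0638
⟨φ⟩ = 0.64 × (0.3132 − 0.0638) / (0.43 × 3.7) = 0.64 × 0.1567 = 0.1003

0.100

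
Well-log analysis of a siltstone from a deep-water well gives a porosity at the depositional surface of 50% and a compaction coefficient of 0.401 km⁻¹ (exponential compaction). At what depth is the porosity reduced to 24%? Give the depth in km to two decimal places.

1.83 km

Invert Athy's law: d = ln(n₀/n) / β
d = ln(0.5/0.24) / 0.401 = ln(2.083) / 0.401 = 0.7340 / 0.401 = 1.830 km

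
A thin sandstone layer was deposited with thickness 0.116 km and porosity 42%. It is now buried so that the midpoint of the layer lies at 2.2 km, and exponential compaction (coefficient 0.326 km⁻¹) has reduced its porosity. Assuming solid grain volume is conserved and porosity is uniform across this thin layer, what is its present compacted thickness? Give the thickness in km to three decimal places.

Porosity at 2.2 km: phi = 0.42·exp(−0.326×2.2) = 0.2050
Solid-volume conservation: h(1−phi) = h₀(1−phi₀) ⇒ h = h₀·(1−phi₀)/(1−phi)
h = 0.116 × (1 − 0.42)/(1 − 0.2050) = 0.116 × 0.7296 = 0.0846 km

0.085 km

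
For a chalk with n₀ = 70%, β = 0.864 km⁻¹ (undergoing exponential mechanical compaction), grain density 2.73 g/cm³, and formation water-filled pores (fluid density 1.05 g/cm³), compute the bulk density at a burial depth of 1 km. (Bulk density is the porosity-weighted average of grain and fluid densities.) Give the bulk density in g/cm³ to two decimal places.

Porosity at depth: n = 0.7·exp(−0.864×1) = 0.7×0.4215 = 0.2950
Bulk density: ρ_b = (1−n)ρ_g + n·ρ_f = 0.7050×2.73 + 0.2950×1.05
       = 1.925 + 0.310 = 2.234 g/cm³

2.23 g/cm³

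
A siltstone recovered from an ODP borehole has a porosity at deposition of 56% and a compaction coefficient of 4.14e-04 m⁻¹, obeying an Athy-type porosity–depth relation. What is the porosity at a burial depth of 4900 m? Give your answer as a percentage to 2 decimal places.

7.37%

Working in km (1 km = 1000 m; β in km⁻¹ = β in m⁻¹ × 1000):
phi = phi₀·exp(−β·d) = 0.56 × exp(−0.414 × 4.9) = 0.56 × exp(−2.029)
  = 0.56 × 0.1315 = 0.0737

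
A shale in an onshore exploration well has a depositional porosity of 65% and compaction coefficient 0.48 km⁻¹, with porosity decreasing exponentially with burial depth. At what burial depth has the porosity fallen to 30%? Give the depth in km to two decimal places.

Invert Athy's law: z = ln(n₀/n) / c
z = ln(0.65/0.3) / 0.48 = ln(2.167) / 0.48 = 0.7732 / 0.48 = 1.611 km

1.61 km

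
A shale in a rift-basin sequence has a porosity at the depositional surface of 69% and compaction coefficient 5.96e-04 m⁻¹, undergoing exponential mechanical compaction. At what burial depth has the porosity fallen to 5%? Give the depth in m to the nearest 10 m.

4400 m

Working in km (1 km = 1000 m; β in km⁻¹ = β in m⁻¹ × 1000):
Invert Athy's law: z = ln(n₀/n) / β
z = ln(0.69/0.05) / 0.596 = ln(13.8) / 0.596 = 2.6247 / 0.596 = 4.404 km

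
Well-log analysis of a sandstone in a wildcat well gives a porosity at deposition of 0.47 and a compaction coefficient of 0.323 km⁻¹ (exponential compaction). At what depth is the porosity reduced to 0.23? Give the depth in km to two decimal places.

2.21 km

Invert Athy's law: z = ln(phi₀/phi) / k
z = ln(0.47/0.23) / 0.323 = ln(2.043) / 0.323 = 0.7147 / 0.323 = 2.213 km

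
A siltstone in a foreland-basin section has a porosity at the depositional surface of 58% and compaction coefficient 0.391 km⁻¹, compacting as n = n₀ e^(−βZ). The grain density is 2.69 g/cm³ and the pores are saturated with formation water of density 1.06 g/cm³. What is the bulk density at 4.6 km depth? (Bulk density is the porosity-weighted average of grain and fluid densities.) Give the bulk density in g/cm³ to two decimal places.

Porosity at depth: n = 0.58·exp(−0.391×4.6) = 0.58×0.1655 = 0.0960
Bulk density: ρ_b = (1−n)ρ_g + n·ρ_f = 0.9040×2.69 + 0.0960×1.06
       = 2.432 + 0.102 = 2.534 g/cm³

2.53 g/cm³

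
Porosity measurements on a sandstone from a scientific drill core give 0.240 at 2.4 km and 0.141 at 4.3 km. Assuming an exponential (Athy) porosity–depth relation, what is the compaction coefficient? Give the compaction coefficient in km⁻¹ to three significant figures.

0.280 km⁻¹

Athy: n(Z) = n₀ e^(−kZ) ⇒ n₁/n₂ = e^{k(Z₂−Z₁)} ⇒ k = ln(n₁/n₂)/(Z₂−Z₁)
k = ln(0.24/0.141) / (4.3 − 2.4) = ln(1.702) / 1.9 = 0.5319 / 1.9 = 0.2799 km⁻¹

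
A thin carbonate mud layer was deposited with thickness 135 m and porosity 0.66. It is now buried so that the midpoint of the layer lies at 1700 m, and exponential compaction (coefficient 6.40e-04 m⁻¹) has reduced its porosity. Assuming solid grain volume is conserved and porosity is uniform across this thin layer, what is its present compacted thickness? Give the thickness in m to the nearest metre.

59 m

Working in km (1 km = 1000 m; β in km⁻¹ = β in m⁻¹ × 1000):
Porosity at 1.7 km: φ = 0.66·exp(−0.64×1.7) = 0.2223
Solid-volume conservation: h(1−φ) = h₀(1−φ₀) ⇒ h = h₀·(1−φ₀)/(1−φ)
h = 0.135 × (1 − 0.66)/(1 − 0.2223) = 0.135 × 0.4372 = 0.0590 km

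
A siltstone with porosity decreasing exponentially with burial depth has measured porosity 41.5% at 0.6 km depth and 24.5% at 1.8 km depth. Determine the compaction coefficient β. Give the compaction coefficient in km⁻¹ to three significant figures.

0.439 km⁻¹

Athy: n(z) = n₀ e^(−βz) ⇒ n₁/n₂ = e^{β(z₂−z₁)} ⇒ β = ln(n₁/n₂)/(z₂−z₁)
β = ln(0.415/0.245) / (1.8 − 0.6) = ln(1.694) / 1.2 = 0.5270 / 1.2 = 0.4392 km⁻¹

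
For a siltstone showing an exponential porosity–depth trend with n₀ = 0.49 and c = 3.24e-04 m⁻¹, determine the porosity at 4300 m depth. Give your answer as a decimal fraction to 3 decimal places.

0.122

Working in km (1 km = 1000 m; c in km⁻¹ = c in m⁻¹ × 1000):
n = n₀·exp(−c·Z) = 0.49 × exp(−0.324 × 4.3) = 0.49 × exp(−1.393)
  = 0.49 × 0.2483 = 0.1217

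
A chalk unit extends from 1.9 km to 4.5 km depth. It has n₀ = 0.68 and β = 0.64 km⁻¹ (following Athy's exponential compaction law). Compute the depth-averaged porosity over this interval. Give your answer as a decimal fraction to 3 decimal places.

0.098

⟨n⟩ = (1/(z₂−z₁)) ∫ n₀ e^(−βz) dz = n₀·(e^(−β·z₁) − e^(−β·z₂)) / (β·(z₂−z₁))
e^(−0.64×1.9) = 0.2964; e^(−0.64×4.5) = 0.0561
⟨n⟩ = 0.68 × (0.2964 − 0.0561) / (0.64 × 2.6) = 0.68 × 0.1444 = 0.0982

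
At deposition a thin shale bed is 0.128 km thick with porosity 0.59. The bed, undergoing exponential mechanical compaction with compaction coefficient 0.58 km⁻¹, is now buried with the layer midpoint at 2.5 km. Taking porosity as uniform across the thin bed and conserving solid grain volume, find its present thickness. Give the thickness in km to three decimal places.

0.061 km

Porosity at 2.5 km: φ = 0.59·exp(−0.58×2.5) = 0.1384
Solid-volume conservation: h(1−φ) = h₀(1−φ₀) ⇒ h = h₀·(1−φ₀)/(1−φ)
h = 0.128 × (1 − 0.59)/(1 − 0.1384) = 0.128 × 0.4759 = 0.0609 km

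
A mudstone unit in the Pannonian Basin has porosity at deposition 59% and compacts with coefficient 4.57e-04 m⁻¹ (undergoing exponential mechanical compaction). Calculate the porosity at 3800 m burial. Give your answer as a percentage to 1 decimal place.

10.4%

Working in km (1 km = 1000 m; k in km⁻¹ = k in m⁻¹ × 1000):
phi = phi₀·exp(−k·z) = 0.59 × exp(−0.457 × 3.8) = 0.59 × exp(−1.737)
  = 0.59 × 0.1761 = 0.1039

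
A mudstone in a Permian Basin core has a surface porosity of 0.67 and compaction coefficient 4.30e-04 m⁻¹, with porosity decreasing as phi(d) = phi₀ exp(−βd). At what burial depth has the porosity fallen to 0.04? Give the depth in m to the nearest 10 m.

6550 m

Working in km (1 km = 1000 m; β in km⁻¹ = β in m⁻¹ × 1000):
Invert Athy's law: d = ln(phi₀/phi) / β
d = ln(0.67/0.04) / 0.43 = ln(16.75) / 0.43 = 2.8184 / 0.43 = 6.554 km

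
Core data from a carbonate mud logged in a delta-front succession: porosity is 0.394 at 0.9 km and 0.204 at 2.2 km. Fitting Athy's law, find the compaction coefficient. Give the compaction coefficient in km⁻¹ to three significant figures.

Athy: φ(z) = φ₀ e^(−βz) ⇒ φ₁/φ₂ = e^{β(z₂−z₁)} ⇒ β = ln(φ₁/φ₂)/(z₂−z₁)
β = ln(0.394/0.204) / (2.2 − 0.9) = ln(1.931) / 1.3 = 0.6582 / 1.3 = 0.5063 km⁻¹

0.506 km⁻¹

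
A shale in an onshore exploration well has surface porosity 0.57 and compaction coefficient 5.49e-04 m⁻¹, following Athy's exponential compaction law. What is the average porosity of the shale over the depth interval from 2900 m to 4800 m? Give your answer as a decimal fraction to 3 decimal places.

Working in km (1 km = 1000 m; k in km⁻¹ = k in m⁻¹ × 1000):
⟨n⟩ = (1/(Z₂−Z₁)) ∫ n₀ e^(−kZ) dZ = n₀·(e^(−k·Z₁) − e^(−k·Z₂)) / (k·(Z₂−Z₁))
e^(−0.549×2.9) = 0.2035; e^(−0.549×4.8) = 0.0717
⟨n⟩ = 0.57 × (0.2035 − 0.0717) / (0.549 × 1.9) = 0.57 × 0.1263 = 0.0720

0.072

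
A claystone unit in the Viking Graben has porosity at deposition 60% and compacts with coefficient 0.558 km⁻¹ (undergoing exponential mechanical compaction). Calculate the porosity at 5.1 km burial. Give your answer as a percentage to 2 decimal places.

phi = phi₀·exp(−c·d) = 0.6 × exp(−0.558 × 5.1) = 0.6 × exp(−2.846)
  = 0.6 × 0.0581 = 0.0349

3.49%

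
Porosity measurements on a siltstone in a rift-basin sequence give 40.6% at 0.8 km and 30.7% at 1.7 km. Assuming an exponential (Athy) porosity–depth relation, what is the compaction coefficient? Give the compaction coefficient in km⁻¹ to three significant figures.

0.311 km⁻¹

Athy: phi(z) = phi₀ e^(−cz) ⇒ phi₁/phi₂ = e^{c(z₂−z₁)} ⇒ c = ln(phi₁/phi₂)/(z₂−z₁)
c = ln(0.406/0.307) / (1.7 − 0.8) = ln(1.322) / 0.9 = 0.2795 / 0.9 = 0.3106 km⁻¹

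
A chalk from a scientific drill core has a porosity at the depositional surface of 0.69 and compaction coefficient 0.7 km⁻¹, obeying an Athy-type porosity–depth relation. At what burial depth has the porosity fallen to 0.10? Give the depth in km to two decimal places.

2.76 km

Invert Athy's law: Z = ln(φ₀/φ) / k
Z = ln(0.69/0.1) / 0.7 = ln(6.9) / 0.7 = 1.9315 / 0.7 = 2.759 km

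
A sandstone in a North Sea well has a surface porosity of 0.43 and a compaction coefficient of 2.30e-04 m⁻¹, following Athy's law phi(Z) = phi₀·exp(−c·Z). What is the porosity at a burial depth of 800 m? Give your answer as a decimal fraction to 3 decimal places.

Working in km (1 km = 1000 m; c in km⁻¹ = c in m⁻¹ × 1000):
phi = phi₀·exp(−c·Z) = 0.43 × exp(−0.23 × 0.8) = 0.43 × exp(−0.184)
  = 0.43 × 0.8319 = 0.3577

0.358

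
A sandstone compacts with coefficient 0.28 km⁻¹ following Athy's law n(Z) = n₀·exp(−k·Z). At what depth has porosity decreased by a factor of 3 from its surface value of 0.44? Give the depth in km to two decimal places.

3.92 km

n/n₀ = 1/3 ⇒ exp(−k·Z) = 1/3 ⇒ Z = ln(3) / k
Z = 1.0986 / 0.28 = 3.924 km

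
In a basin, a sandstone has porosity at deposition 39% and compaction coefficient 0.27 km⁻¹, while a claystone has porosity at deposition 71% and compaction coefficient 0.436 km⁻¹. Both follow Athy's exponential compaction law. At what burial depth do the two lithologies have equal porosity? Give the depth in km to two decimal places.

3.61 km

Set phi₀ₐ e^(−cₐd) = phi₀ᵦ e^(−cᵦd) ⇒ ln(phi₀ₐ/phi₀ᵦ) = (cₐ − cᵦ)·d
d = ln(0.39/0.71) / (0.27 − 0.436) = -0.5991 / -0.166 = 3.609 km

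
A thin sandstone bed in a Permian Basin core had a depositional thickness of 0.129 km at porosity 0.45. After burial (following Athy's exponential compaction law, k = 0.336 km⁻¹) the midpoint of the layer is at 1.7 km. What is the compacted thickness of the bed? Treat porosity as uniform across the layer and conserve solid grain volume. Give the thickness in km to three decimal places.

0.095 km

Porosity at 1.7 km: φ = 0.45·exp(−0.336×1.7) = 0.2542
Solid-volume conservation: h(1−φ) = h₀(1−φ₀) ⇒ h = h₀·(1−φ₀)/(1−φ)
h = 0.129 × (1 − 0.45)/(1 − 0.2542) = 0.129 × 0.7374 = 0.0951 km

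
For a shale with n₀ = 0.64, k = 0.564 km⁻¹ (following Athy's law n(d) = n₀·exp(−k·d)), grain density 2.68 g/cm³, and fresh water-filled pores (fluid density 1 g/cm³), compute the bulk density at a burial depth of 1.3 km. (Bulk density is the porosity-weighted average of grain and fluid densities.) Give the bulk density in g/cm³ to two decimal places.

Porosity at depth: n = 0.64·exp(−0.564×1.3) = 0.64×0.4804 = 0.3074
Bulk density: ρ_b = (1−n)ρ_g + n·ρ_f = 0.6926×2.68 + 0.3074×1
       = 1.856 + 0.307 = 2.164 g/cm³

2.16 g/cm³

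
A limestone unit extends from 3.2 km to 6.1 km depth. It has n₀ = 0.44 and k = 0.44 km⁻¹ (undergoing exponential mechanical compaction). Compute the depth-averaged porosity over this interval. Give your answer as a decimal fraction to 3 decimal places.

0.061

⟨n⟩ = (1/(d₂−d₁)) ∫ n₀ e^(−kd) dd = n₀·(e^(−k·d₁) − e^(−k·d₂)) / (k·(d₂−d₁))
e^(−0.44×3.2) = 0.2446; e^(−0.44×6.1) = 0.0683
⟨n⟩ = 0.44 × (0.2446 − 0.0683) / (0.44 × 2.9) = 0.44 × 0.1382 = 0.0608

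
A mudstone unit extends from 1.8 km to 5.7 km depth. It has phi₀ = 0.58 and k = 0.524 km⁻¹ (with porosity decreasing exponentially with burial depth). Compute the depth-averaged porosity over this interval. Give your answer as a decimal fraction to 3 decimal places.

⟨phi⟩ = (1/(d₂−d₁)) ∫ phi₀ e^(−kd) dd = phi₀·(e^(−k·d₁) − e^(−k·d₂)) / (k·(d₂−d₁))
e^(−0.524×1.8) = 0.3894; e^(−0.524×5.7) = 0.0504
⟨phi⟩ = 0.58 × (0.3894 − 0.0504) / (0.524 × 3.9) = 0.58 × 0.1659 = 0.0962

0.096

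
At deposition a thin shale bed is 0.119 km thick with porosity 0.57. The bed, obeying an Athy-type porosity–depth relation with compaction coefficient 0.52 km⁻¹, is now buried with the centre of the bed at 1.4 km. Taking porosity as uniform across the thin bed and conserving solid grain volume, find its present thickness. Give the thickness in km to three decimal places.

Porosity at 1.4 km: φ = 0.57·exp(−0.52×1.4) = 0.2752
Solid-volume conservation: h(1−φ) = h₀(1−φ₀) ⇒ h = h₀·(1−φ₀)/(1−φ)
h = 0.119 × (1 − 0.57)/(1 − 0.2752) = 0.119 × 0.5933 = 0.0706 km

0.071 km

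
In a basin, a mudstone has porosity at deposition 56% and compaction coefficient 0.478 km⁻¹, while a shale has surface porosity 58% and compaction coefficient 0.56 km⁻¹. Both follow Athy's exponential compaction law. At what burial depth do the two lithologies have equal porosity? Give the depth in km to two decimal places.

0.43 km

Set phi₀ₐ e^(−kₐd) = phi₀ᵦ e^(−kᵦd) ⇒ ln(phi₀ₐ/phi₀ᵦ) = (kₐ − kᵦ)·d
d = ln(0.56/0.58) / (0.478 − 0.56) = -0.0351 / -0.082 = 0.428 km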